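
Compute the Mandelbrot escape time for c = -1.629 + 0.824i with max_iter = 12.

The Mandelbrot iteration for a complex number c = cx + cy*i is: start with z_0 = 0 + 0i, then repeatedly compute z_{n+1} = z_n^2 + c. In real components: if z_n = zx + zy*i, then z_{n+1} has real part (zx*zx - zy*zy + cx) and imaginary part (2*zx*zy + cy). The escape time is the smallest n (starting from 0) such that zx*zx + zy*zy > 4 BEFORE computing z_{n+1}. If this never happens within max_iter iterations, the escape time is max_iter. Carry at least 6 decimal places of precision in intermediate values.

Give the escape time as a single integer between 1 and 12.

z_0 = 0 + 0i, c = -1.6290 + 0.8240i
Iter 1: z = -1.6290 + 0.8240i, |z|^2 = 3.3326
Iter 2: z = 0.3457 + -1.8606i, |z|^2 = 3.5813
Iter 3: z = -4.9713 + -0.4623i, |z|^2 = 24.9277
Escaped at iteration 3

Answer: 3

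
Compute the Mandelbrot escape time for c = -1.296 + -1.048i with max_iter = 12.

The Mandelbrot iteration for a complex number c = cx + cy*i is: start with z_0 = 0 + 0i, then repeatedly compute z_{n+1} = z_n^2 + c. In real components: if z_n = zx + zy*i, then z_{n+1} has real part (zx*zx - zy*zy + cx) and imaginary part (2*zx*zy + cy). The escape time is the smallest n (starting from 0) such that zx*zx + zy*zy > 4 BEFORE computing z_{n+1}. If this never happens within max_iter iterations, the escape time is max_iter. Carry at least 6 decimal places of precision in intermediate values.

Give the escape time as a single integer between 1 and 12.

z_0 = 0 + 0i, c = -1.2960 + -1.0480i
Iter 1: z = -1.2960 + -1.0480i, |z|^2 = 2.7779
Iter 2: z = -0.7147 + 1.6684i, |z|^2 = 3.2944
Iter 3: z = -3.5688 + -3.4328i, |z|^2 = 24.5206
Escaped at iteration 3

Answer: 3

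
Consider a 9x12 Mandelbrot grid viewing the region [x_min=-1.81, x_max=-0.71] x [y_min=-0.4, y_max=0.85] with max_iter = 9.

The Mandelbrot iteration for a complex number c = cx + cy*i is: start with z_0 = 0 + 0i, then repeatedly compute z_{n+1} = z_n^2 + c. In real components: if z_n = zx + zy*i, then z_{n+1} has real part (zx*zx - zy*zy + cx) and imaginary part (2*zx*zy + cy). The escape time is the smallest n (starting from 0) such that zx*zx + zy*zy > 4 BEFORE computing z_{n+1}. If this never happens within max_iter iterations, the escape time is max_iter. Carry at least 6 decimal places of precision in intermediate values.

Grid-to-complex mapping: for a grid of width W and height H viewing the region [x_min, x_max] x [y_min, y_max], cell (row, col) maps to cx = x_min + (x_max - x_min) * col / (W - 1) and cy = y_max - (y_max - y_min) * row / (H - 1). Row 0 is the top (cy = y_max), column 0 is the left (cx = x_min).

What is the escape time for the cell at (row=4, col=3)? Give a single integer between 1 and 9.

z_0 = 0 + 0i, c = -1.3975 + 0.3955i
Iter 1: z = -1.3975 + 0.3955i, |z|^2 = 2.1094
Iter 2: z = 0.3991 + -0.7098i, |z|^2 = 0.6632
Iter 3: z = -1.7421 + -0.1712i, |z|^2 = 3.0641
Iter 4: z = 1.6080 + 0.9918i, |z|^2 = 3.5695
Iter 5: z = 0.2045 + 3.5853i, |z|^2 = 12.8960
Escaped at iteration 5

Answer: 5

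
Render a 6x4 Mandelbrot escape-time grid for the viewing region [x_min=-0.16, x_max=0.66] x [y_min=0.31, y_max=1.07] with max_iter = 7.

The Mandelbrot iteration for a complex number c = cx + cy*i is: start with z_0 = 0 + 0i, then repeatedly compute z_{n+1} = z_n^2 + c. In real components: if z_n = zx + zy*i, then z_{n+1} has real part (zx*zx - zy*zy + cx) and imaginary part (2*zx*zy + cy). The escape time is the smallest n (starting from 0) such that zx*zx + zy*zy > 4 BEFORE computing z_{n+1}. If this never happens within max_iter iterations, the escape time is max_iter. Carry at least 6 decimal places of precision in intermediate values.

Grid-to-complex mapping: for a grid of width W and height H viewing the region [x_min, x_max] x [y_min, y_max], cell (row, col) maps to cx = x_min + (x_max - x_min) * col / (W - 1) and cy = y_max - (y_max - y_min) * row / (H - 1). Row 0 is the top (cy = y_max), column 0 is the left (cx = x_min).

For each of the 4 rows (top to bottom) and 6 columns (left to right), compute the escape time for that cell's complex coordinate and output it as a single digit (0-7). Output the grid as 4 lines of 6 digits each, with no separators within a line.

(row=0, col=0): c = -0.1600 + 1.0700i → escape time 7
(row=0, col=1): c = 0.0040 + 1.0700i → escape time 4
(row=0, col=2): c = 0.1680 + 1.0700i → escape time 4
(row=0, col=3): c = 0.3320 + 1.0700i → escape time 3
(row=0, col=4): c = 0.4960 + 1.0700i → escape time 2
(row=0, col=5): c = 0.6600 + 1.0700i → escape time 2
(row=1, col=0): c = -0.1600 + 0.8167i → escape time 7
(row=1, col=1): c = 0.0040 + 0.8167i → escape time 7
(row=1, col=2): c = 0.1680 + 0.8167i → escape time 5
(row=1, col=3): c = 0.3320 + 0.8167i → escape time 4
(row=1, col=4): c = 0.4960 + 0.8167i → escape time 3
(row=1, col=5): c = 0.6600 + 0.8167i → escape time 3
(row=2, col=0): c = -0.1600 + 0.5633i → escape time 7
(row=2, col=1): c = 0.0040 + 0.5633i → escape time 7
(row=2, col=2): c = 0.1680 + 0.5633i → escape time 7
(row=2, col=3): c = 0.3320 + 0.5633i → escape time 7
(row=2, col=4): c = 0.4960 + 0.5633i → escape time 5
(row=2, col=5): c = 0.6600 + 0.5633i → escape time 3
(row=3, col=0): c = -0.1600 + 0.3100i → escape time 7
(row=3, col=1): c = 0.0040 + 0.3100i → escape time 7
(row=3, col=2): c = 0.1680 + 0.3100i → escape time 7
(row=3, col=3): c = 0.3320 + 0.3100i → escape time 7
(row=3, col=4): c = 0.4960 + 0.3100i → escape time 6
(row=3, col=5): c = 0.6600 + 0.3100i → escape time 3

Answer: 744322
775433
777753
777763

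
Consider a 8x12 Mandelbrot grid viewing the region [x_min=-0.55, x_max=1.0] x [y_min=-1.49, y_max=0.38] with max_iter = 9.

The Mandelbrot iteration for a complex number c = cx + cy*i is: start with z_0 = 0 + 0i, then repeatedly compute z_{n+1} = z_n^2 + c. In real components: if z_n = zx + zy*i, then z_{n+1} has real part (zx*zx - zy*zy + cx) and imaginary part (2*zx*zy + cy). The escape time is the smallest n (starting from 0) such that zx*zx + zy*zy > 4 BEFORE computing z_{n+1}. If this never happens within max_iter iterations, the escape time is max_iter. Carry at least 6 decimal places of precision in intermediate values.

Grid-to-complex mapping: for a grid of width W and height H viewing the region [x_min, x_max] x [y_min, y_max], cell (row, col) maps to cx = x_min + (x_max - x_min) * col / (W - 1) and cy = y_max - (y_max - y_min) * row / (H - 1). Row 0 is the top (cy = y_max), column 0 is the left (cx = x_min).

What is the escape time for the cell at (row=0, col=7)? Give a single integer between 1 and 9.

z_0 = 0 + 0i, c = 1.0000 + 0.3800i
Iter 1: z = 1.0000 + 0.3800i, |z|^2 = 1.1444
Iter 2: z = 1.8556 + 1.1400i, |z|^2 = 4.7429
Escaped at iteration 2

Answer: 2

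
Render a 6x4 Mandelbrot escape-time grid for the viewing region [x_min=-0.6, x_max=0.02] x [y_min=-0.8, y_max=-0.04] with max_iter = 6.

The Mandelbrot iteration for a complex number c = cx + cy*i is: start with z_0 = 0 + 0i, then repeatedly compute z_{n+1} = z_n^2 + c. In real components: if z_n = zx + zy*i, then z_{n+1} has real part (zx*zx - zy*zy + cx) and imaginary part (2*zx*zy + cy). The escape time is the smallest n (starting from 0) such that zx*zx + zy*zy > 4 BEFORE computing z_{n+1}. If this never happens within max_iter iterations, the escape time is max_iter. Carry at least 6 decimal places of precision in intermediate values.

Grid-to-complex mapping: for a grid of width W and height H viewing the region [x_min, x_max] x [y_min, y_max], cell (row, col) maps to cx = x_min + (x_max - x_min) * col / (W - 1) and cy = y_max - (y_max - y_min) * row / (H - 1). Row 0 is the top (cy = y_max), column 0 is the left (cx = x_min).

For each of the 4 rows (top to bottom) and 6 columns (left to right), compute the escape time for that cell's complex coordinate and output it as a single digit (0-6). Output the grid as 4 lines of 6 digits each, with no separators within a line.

Answer: 666666
666666
666666
466666

Derivation:
(row=0, col=0): c = -0.6000 + -0.0400i → escape time 6
(row=0, col=1): c = -0.4760 + -0.0400i → escape time 6
(row=0, col=2): c = -0.3520 + -0.0400i → escape time 6
(row=0, col=3): c = -0.2280 + -0.0400i → escape time 6
(row=0, col=4): c = -0.1040 + -0.0400i → escape time 6
(row=0, col=5): c = 0.0200 + -0.0400i → escape time 6
(row=1, col=0): c = -0.6000 + -0.2933i → escape time 6
(row=1, col=1): c = -0.4760 + -0.2933i → escape time 6
(row=1, col=2): c = -0.3520 + -0.2933i → escape time 6
(row=1, col=3): c = -0.2280 + -0.2933i → escape time 6
(row=1, col=4): c = -0.1040 + -0.2933i → escape time 6
(row=1, col=5): c = 0.0200 + -0.2933i → escape time 6
(row=2, col=0): c = -0.6000 + -0.5467i → escape time 6
(row=2, col=1): c = -0.4760 + -0.5467i → escape time 6
(row=2, col=2): c = -0.3520 + -0.5467i → escape time 6
(row=2, col=3): c = -0.2280 + -0.5467i → escape time 6
(row=2, col=4): c = -0.1040 + -0.5467i → escape time 6
(row=2, col=5): c = 0.0200 + -0.5467i → escape time 6
(row=3, col=0): c = -0.6000 + -0.8000i → escape time 4
(row=3, col=1): c = -0.4760 + -0.8000i → escape time 6
(row=3, col=2): c = -0.3520 + -0.8000i → escape time 6
(row=3, col=3): c = -0.2280 + -0.8000i → escape time 6
(row=3, col=4): c = -0.1040 + -0.8000i → escape time 6
(row=3, col=5): c = 0.0200 + -0.8000i → escape time 6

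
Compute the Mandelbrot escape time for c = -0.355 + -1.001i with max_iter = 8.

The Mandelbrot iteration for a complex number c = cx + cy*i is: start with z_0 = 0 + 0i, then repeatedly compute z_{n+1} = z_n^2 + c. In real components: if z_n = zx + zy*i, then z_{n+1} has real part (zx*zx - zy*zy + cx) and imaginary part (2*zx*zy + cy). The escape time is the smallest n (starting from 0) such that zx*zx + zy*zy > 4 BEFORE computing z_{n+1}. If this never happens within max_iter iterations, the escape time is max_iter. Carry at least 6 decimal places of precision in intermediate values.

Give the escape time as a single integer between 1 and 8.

z_0 = 0 + 0i, c = -0.3550 + -1.0010i
Iter 1: z = -0.3550 + -1.0010i, |z|^2 = 1.1280
Iter 2: z = -1.2310 + -0.2903i, |z|^2 = 1.5996
Iter 3: z = 1.0760 + -0.2863i, |z|^2 = 1.2398
Iter 4: z = 0.7209 + -1.6172i, |z|^2 = 3.1349
Iter 5: z = -2.4506 + -3.3326i, |z|^2 = 17.1114
Escaped at iteration 5

Answer: 5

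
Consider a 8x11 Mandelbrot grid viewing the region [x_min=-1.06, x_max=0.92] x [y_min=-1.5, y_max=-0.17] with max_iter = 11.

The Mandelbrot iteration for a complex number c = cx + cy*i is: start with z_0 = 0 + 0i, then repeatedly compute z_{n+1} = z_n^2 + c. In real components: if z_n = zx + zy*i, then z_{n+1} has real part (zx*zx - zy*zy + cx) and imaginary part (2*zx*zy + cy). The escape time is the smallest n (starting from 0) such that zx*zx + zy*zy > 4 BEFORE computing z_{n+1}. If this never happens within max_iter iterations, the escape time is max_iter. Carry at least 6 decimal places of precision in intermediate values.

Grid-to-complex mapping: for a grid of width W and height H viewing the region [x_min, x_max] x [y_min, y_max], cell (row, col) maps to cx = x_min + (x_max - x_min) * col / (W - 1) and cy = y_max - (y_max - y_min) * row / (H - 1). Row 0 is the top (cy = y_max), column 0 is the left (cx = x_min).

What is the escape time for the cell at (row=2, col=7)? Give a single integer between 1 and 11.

z_0 = 0 + 0i, c = 0.9200 + -0.4360i
Iter 1: z = 0.9200 + -0.4360i, |z|^2 = 1.0365
Iter 2: z = 1.5763 + -1.2382i, |z|^2 = 4.0180
Escaped at iteration 2

Answer: 2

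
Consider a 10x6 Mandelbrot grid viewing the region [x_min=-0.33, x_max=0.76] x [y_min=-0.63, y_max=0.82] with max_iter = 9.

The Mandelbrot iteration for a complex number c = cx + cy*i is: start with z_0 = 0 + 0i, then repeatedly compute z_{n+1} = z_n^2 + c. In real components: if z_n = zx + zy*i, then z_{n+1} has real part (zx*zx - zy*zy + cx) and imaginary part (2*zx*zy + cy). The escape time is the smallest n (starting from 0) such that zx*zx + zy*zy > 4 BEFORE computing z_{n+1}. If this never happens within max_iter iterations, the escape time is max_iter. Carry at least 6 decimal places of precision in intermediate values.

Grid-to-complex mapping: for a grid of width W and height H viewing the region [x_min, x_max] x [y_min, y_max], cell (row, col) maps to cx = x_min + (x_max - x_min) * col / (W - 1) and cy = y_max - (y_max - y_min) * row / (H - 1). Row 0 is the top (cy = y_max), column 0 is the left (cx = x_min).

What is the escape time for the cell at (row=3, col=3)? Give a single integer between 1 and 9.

Answer: 9

Derivation:
z_0 = 0 + 0i, c = 0.0333 + -0.0500i
Iter 1: z = 0.0333 + -0.0500i, |z|^2 = 0.0036
Iter 2: z = 0.0319 + -0.0533i, |z|^2 = 0.0039
Iter 3: z = 0.0315 + -0.0534i, |z|^2 = 0.0038
Iter 4: z = 0.0315 + -0.0534i, |z|^2 = 0.0038
Iter 5: z = 0.0315 + -0.0534i, |z|^2 = 0.0038
Iter 6: z = 0.0315 + -0.0534i, |z|^2 = 0.0038
Iter 7: z = 0.0315 + -0.0534i, |z|^2 = 0.0038
Iter 8: z = 0.0315 + -0.0534i, |z|^2 = 0.0038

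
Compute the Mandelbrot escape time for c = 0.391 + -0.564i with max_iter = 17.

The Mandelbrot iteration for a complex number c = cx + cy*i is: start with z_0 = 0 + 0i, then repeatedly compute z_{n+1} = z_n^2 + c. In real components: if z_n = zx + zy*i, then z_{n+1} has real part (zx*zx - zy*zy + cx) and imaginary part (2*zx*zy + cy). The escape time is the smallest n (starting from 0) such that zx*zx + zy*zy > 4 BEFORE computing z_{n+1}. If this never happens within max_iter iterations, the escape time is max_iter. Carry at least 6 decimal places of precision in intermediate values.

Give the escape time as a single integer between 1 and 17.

z_0 = 0 + 0i, c = 0.3910 + -0.5640i
Iter 1: z = 0.3910 + -0.5640i, |z|^2 = 0.4710
Iter 2: z = 0.2258 + -1.0050i, |z|^2 = 1.0611
Iter 3: z = -0.5681 + -1.0178i, |z|^2 = 1.3588
Iter 4: z = -0.3222 + 0.5926i, |z|^2 = 0.4550
Iter 5: z = 0.1437 + -0.9459i, |z|^2 = 0.9154
Iter 6: z = -0.4831 + -0.8358i, |z|^2 = 0.9320
Iter 7: z = -0.0743 + 0.2435i, |z|^2 = 0.0648
Iter 8: z = 0.3372 + -0.6002i, |z|^2 = 0.4739
Iter 9: z = 0.1445 + -0.9688i, |z|^2 = 0.9594
Iter 10: z = -0.5267 + -0.8440i, |z|^2 = 0.9897
Iter 11: z = -0.0439 + 0.3250i, |z|^2 = 0.1075
Iter 12: z = 0.2873 + -0.5925i, |z|^2 = 0.4337
Iter 13: z = 0.1224 + -0.9045i, |z|^2 = 0.8331
Iter 14: z = -0.4121 + -0.7855i, |z|^2 = 0.7868
Iter 15: z = -0.0562 + 0.0834i, |z|^2 = 0.0101
Iter 16: z = 0.3872 + -0.5734i, |z|^2 = 0.4787

Answer: 17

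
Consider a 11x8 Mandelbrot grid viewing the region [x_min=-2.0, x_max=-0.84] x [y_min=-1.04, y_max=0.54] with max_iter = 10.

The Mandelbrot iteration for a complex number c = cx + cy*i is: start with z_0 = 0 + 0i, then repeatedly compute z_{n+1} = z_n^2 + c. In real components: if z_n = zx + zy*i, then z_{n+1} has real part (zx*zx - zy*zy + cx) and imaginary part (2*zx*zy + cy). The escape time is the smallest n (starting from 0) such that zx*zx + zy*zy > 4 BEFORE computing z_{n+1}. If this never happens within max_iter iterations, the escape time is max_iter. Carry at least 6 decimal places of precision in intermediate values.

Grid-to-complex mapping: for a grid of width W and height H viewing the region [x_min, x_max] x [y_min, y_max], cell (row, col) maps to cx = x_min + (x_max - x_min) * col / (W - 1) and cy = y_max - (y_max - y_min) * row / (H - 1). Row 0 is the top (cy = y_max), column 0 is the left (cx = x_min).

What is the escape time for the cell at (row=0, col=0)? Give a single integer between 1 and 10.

z_0 = 0 + 0i, c = -2.0000 + 0.5400i
Iter 1: z = -2.0000 + 0.5400i, |z|^2 = 4.2916
Escaped at iteration 1

Answer: 1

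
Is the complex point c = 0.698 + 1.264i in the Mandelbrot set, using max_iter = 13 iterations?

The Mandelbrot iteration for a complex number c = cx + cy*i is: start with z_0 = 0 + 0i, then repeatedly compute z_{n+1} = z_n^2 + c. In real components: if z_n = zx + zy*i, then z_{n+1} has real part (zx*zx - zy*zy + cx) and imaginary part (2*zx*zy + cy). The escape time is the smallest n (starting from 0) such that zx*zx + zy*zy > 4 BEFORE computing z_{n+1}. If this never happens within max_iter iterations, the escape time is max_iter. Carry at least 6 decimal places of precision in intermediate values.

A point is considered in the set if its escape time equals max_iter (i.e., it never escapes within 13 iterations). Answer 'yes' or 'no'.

z_0 = 0 + 0i, c = 0.6980 + 1.2640i
Iter 1: z = 0.6980 + 1.2640i, |z|^2 = 2.0849
Iter 2: z = -0.4125 + 3.0285i, |z|^2 = 9.3422
Escaped at iteration 2

Answer: no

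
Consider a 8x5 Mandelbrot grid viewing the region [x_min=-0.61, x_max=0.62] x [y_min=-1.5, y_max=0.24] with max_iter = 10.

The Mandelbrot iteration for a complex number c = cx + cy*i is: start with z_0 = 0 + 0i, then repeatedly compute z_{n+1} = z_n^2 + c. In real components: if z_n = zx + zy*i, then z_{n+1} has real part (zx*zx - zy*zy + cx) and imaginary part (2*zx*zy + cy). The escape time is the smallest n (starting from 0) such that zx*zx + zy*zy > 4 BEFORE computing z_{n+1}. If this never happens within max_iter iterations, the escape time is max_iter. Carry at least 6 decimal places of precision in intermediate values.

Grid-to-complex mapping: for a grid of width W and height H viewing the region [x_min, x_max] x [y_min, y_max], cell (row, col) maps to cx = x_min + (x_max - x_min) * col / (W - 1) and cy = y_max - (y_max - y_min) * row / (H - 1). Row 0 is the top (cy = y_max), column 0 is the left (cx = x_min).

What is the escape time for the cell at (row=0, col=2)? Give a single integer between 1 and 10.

z_0 = 0 + 0i, c = -0.2586 + 0.2400i
Iter 1: z = -0.2586 + 0.2400i, |z|^2 = 0.1245
Iter 2: z = -0.2493 + 0.1159i, |z|^2 = 0.0756
Iter 3: z = -0.2098 + 0.1822i, |z|^2 = 0.0772
Iter 4: z = -0.2477 + 0.1635i, |z|^2 = 0.0881
Iter 5: z = -0.2239 + 0.1590i, |z|^2 = 0.0754
Iter 6: z = -0.2337 + 0.1688i, |z|^2 = 0.0831
Iter 7: z = -0.2325 + 0.1611i, |z|^2 = 0.0800
Iter 8: z = -0.2305 + 0.1651i, |z|^2 = 0.0804
Iter 9: z = -0.2327 + 0.1639i, |z|^2 = 0.0810

Answer: 10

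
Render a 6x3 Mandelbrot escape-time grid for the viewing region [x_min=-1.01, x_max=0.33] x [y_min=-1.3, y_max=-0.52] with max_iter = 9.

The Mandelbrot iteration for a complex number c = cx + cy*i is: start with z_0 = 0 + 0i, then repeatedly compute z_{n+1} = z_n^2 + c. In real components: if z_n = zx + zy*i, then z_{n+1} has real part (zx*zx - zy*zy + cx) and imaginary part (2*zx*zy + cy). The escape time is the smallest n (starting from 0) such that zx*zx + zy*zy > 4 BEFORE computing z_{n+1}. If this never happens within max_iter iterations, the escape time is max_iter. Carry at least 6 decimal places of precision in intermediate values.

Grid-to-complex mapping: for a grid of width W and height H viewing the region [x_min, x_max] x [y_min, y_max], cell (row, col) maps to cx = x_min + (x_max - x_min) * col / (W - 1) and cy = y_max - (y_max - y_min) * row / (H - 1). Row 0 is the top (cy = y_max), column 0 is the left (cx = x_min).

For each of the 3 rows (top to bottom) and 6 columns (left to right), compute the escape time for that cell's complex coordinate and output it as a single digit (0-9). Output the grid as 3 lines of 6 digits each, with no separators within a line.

(row=0, col=0): c = -1.0100 + -0.5200i → escape time 5
(row=0, col=1): c = -0.7420 + -0.5200i → escape time 6
(row=0, col=2): c = -0.4740 + -0.5200i → escape time 9
(row=0, col=3): c = -0.2060 + -0.5200i → escape time 9
(row=0, col=4): c = 0.0620 + -0.5200i → escape time 9
(row=0, col=5): c = 0.3300 + -0.5200i → escape time 9
(row=1, col=0): c = -1.0100 + -0.9100i → escape time 3
(row=1, col=1): c = -0.7420 + -0.9100i → escape time 4
(row=1, col=2): c = -0.4740 + -0.9100i → escape time 4
(row=1, col=3): c = -0.2060 + -0.9100i → escape time 8
(row=1, col=4): c = 0.0620 + -0.9100i → escape time 6
(row=1, col=5): c = 0.3300 + -0.9100i → escape time 4
(row=2, col=0): c = -1.0100 + -1.3000i → escape time 2
(row=2, col=1): c = -0.7420 + -1.3000i → escape time 3
(row=2, col=2): c = -0.4740 + -1.3000i → escape time 3
(row=2, col=3): c = -0.2060 + -1.3000i → escape time 2
(row=2, col=4): c = 0.0620 + -1.3000i → escape time 2
(row=2, col=5): c = 0.3300 + -1.3000i → escape time 2

Answer: 569999
344864
233222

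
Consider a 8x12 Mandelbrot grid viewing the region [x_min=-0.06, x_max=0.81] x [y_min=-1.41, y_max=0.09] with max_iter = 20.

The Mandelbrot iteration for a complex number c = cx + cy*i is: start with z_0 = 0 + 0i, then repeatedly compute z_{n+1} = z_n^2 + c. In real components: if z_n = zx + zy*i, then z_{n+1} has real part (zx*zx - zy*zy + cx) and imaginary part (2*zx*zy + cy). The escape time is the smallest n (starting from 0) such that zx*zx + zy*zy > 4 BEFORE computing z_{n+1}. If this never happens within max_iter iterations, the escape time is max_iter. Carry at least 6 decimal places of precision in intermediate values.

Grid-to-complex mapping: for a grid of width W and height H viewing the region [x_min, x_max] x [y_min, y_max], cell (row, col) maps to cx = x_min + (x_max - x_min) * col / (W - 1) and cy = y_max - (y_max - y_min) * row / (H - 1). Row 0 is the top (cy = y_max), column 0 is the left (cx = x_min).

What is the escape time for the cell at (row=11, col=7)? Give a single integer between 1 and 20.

Answer: 2

Derivation:
z_0 = 0 + 0i, c = 0.8100 + -1.4100i
Iter 1: z = 0.8100 + -1.4100i, |z|^2 = 2.6442
Iter 2: z = -0.5220 + -3.6942i, |z|^2 = 13.9196
Escaped at iteration 2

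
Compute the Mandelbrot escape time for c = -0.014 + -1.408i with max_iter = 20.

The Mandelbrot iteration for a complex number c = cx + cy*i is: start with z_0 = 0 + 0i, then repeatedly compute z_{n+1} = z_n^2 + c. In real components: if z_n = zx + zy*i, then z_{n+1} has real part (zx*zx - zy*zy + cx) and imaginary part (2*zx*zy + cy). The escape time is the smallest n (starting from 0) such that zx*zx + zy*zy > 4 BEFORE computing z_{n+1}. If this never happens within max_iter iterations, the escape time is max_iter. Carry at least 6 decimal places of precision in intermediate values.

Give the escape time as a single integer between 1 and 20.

Answer: 2

Derivation:
z_0 = 0 + 0i, c = -0.0140 + -1.4080i
Iter 1: z = -0.0140 + -1.4080i, |z|^2 = 1.9827
Iter 2: z = -1.9963 + -1.3686i, |z|^2 = 5.8581
Escaped at iteration 2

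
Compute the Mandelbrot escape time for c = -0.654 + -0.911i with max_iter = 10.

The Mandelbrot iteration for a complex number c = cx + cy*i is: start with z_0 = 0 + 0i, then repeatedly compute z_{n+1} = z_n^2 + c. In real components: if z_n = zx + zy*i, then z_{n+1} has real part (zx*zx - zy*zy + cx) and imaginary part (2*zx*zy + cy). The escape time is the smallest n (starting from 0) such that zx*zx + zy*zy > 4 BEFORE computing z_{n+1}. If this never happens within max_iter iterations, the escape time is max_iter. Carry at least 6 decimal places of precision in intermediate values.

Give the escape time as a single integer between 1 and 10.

Answer: 4

Derivation:
z_0 = 0 + 0i, c = -0.6540 + -0.9110i
Iter 1: z = -0.6540 + -0.9110i, |z|^2 = 1.2576
Iter 2: z = -1.0562 + 0.2806i, |z|^2 = 1.1943
Iter 3: z = 0.3828 + -1.5037i, |z|^2 = 2.4077
Iter 4: z = -2.7686 + -2.0624i, |z|^2 = 11.9185
Escaped at iteration 4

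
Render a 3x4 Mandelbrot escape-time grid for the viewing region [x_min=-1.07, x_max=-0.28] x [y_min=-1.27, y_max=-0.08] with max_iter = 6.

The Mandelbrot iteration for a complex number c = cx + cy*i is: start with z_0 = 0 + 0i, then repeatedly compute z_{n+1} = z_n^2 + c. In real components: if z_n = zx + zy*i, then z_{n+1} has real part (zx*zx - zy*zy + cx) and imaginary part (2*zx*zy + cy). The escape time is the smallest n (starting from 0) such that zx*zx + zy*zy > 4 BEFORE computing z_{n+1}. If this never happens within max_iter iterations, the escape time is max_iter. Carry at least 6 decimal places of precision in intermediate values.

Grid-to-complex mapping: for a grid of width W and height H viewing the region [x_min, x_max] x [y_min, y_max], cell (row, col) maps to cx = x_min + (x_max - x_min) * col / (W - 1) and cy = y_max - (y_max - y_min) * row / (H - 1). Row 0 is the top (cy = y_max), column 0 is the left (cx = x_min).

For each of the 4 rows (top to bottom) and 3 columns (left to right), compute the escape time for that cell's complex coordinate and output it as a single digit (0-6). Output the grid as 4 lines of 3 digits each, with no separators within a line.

(row=0, col=0): c = -1.0700 + -0.0800i → escape time 6
(row=0, col=1): c = -0.6750 + -0.0800i → escape time 6
(row=0, col=2): c = -0.2800 + -0.0800i → escape time 6
(row=1, col=0): c = -1.0700 + -0.4767i → escape time 5
(row=1, col=1): c = -0.6750 + -0.4767i → escape time 6
(row=1, col=2): c = -0.2800 + -0.4767i → escape time 6
(row=2, col=0): c = -1.0700 + -0.8733i → escape time 3
(row=2, col=1): c = -0.6750 + -0.8733i → escape time 4
(row=2, col=2): c = -0.2800 + -0.8733i → escape time 6
(row=3, col=0): c = -1.0700 + -1.2700i → escape time 2
(row=3, col=1): c = -0.6750 + -1.2700i → escape time 3
(row=3, col=2): c = -0.2800 + -1.2700i → escape time 3

Answer: 666
566
346
233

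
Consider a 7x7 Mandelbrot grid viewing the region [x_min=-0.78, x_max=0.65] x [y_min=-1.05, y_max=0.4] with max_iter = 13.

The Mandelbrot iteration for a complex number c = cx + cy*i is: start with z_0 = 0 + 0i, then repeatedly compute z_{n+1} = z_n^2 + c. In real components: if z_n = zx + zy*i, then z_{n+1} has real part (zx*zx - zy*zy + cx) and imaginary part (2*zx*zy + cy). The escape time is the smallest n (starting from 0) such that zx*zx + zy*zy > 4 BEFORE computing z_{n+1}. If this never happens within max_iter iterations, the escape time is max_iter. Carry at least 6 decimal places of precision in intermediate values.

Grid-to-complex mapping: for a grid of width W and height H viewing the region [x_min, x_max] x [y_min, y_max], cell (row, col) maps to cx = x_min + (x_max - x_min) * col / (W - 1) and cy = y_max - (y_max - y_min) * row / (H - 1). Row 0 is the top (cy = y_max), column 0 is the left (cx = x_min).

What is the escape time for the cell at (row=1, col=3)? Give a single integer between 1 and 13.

Answer: 13

Derivation:
z_0 = 0 + 0i, c = -0.0650 + 0.1583i
Iter 1: z = -0.0650 + 0.1583i, |z|^2 = 0.0293
Iter 2: z = -0.0858 + 0.1378i, |z|^2 = 0.0263
Iter 3: z = -0.0766 + 0.1347i, |z|^2 = 0.0240
Iter 4: z = -0.0773 + 0.1377i, |z|^2 = 0.0249
Iter 5: z = -0.0780 + 0.1371i, |z|^2 = 0.0249
Iter 6: z = -0.0777 + 0.1370i, |z|^2 = 0.0248
Iter 7: z = -0.0777 + 0.1371i, |z|^2 = 0.0248
Iter 8: z = -0.0777 + 0.1370i, |z|^2 = 0.0248
Iter 9: z = -0.0777 + 0.1370i, |z|^2 = 0.0248
Iter 10: z = -0.0777 + 0.1370i, |z|^2 = 0.0248
Iter 11: z = -0.0777 + 0.1370i, |z|^2 = 0.0248
Iter 12: z = -0.0777 + 0.1370i, |z|^2 = 0.0248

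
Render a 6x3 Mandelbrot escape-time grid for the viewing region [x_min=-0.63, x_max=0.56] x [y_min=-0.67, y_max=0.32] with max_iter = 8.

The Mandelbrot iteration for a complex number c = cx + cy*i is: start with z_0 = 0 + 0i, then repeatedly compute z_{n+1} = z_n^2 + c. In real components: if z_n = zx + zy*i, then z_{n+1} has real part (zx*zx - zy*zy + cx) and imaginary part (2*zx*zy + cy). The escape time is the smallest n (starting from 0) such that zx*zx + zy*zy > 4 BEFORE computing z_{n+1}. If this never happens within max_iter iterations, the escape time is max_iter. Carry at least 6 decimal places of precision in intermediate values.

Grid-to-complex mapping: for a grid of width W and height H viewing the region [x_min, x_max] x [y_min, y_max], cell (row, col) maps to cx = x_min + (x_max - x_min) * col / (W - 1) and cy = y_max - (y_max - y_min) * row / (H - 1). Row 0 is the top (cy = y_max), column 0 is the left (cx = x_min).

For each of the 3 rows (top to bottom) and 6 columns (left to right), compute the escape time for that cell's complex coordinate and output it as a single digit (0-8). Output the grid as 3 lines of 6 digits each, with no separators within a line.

(row=0, col=0): c = -0.6300 + 0.3200i → escape time 8
(row=0, col=1): c = -0.3920 + 0.3200i → escape time 8
(row=0, col=2): c = -0.1540 + 0.3200i → escape time 8
(row=0, col=3): c = 0.0840 + 0.3200i → escape time 8
(row=0, col=4): c = 0.3220 + 0.3200i → escape time 8
(row=0, col=5): c = 0.5600 + 0.3200i → escape time 4
(row=1, col=0): c = -0.6300 + -0.1750i → escape time 8
(row=1, col=1): c = -0.3920 + -0.1750i → escape time 8
(row=1, col=2): c = -0.1540 + -0.1750i → escape time 8
(row=1, col=3): c = 0.0840 + -0.1750i → escape time 8
(row=1, col=4): c = 0.3220 + -0.1750i → escape time 8
(row=1, col=5): c = 0.5600 + -0.1750i → escape time 4
(row=2, col=0): c = -0.6300 + -0.6700i → escape time 8
(row=2, col=1): c = -0.3920 + -0.6700i → escape time 8
(row=2, col=2): c = -0.1540 + -0.6700i → escape time 8
(row=2, col=3): c = 0.0840 + -0.6700i → escape time 8
(row=2, col=4): c = 0.3220 + -0.6700i → escape time 8
(row=2, col=5): c = 0.5600 + -0.6700i → escape time 3

Answer: 888884
888884
888883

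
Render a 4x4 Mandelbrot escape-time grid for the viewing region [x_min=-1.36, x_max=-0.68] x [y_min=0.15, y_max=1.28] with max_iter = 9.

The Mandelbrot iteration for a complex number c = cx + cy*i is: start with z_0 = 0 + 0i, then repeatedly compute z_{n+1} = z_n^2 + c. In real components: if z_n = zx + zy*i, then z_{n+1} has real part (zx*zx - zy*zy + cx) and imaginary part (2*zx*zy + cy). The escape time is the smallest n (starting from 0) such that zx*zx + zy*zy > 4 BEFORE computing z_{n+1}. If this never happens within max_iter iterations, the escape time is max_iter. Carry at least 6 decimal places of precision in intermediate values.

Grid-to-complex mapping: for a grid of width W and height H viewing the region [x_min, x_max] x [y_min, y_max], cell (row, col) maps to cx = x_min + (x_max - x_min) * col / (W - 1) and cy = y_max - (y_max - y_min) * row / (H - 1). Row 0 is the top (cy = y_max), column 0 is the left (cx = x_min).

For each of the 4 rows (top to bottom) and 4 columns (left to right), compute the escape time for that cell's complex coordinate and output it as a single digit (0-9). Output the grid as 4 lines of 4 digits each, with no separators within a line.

(row=0, col=0): c = -1.3600 + 1.2800i → escape time 2
(row=0, col=1): c = -1.1333 + 1.2800i → escape time 2
(row=0, col=2): c = -0.9067 + 1.2800i → escape time 2
(row=0, col=3): c = -0.6800 + 1.2800i → escape time 3
(row=1, col=0): c = -1.3600 + 0.9033i → escape time 3
(row=1, col=1): c = -1.1333 + 0.9033i → escape time 3
(row=1, col=2): c = -0.9067 + 0.9033i → escape time 3
(row=1, col=3): c = -0.6800 + 0.9033i → escape time 4
(row=2, col=0): c = -1.3600 + 0.5267i → escape time 3
(row=2, col=1): c = -1.1333 + 0.5267i → escape time 5
(row=2, col=2): c = -0.9067 + 0.5267i → escape time 5
(row=2, col=3): c = -0.6800 + 0.5267i → escape time 8
(row=3, col=0): c = -1.3600 + 0.1500i → escape time 9
(row=3, col=1): c = -1.1333 + 0.1500i → escape time 9
(row=3, col=2): c = -0.9067 + 0.1500i → escape time 9
(row=3, col=3): c = -0.6800 + 0.1500i → escape time 9

Answer: 2223
3334
3558
9999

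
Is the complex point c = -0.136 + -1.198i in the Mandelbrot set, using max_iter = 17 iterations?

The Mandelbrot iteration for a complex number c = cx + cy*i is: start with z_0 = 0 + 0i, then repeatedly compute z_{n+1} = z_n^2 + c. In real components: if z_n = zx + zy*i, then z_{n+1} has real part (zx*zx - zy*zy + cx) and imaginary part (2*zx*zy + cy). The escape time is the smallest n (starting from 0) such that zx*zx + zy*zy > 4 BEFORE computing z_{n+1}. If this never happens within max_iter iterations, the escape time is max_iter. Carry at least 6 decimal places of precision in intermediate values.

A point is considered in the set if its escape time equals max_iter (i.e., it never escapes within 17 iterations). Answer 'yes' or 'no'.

Answer: no

Derivation:
z_0 = 0 + 0i, c = -0.1360 + -1.1980i
Iter 1: z = -0.1360 + -1.1980i, |z|^2 = 1.4537
Iter 2: z = -1.5527 + -0.8721i, |z|^2 = 3.1715
Iter 3: z = 1.5143 + 1.5104i, |z|^2 = 4.5742
Escaped at iteration 3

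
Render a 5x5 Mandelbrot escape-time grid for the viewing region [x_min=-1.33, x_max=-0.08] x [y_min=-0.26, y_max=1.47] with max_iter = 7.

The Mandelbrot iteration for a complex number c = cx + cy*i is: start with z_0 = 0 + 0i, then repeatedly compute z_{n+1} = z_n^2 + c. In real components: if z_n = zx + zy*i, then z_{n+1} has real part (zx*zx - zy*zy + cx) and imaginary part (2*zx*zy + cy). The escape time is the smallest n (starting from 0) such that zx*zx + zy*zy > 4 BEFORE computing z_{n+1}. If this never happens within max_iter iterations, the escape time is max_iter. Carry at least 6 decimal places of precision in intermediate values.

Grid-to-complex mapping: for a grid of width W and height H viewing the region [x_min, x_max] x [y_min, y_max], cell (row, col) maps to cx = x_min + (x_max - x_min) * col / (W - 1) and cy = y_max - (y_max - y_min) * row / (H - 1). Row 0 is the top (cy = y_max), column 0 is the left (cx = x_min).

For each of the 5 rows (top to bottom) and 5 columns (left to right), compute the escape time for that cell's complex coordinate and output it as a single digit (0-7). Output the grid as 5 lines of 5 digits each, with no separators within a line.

(row=0, col=0): c = -1.3300 + 1.4700i → escape time 2
(row=0, col=1): c = -1.0175 + 1.4700i → escape time 2
(row=0, col=2): c = -0.7050 + 1.4700i → escape time 2
(row=0, col=3): c = -0.3925 + 1.4700i → escape time 2
(row=0, col=4): c = -0.0800 + 1.4700i → escape time 2
(row=1, col=0): c = -1.3300 + 1.0375i → escape time 3
(row=1, col=1): c = -1.0175 + 1.0375i → escape time 3
(row=1, col=2): c = -0.7050 + 1.0375i → escape time 3
(row=1, col=3): c = -0.3925 + 1.0375i → escape time 4
(row=1, col=4): c = -0.0800 + 1.0375i → escape time 6
(row=2, col=0): c = -1.3300 + 0.6050i → escape time 3
(row=2, col=1): c = -1.0175 + 0.6050i → escape time 4
(row=2, col=2): c = -0.7050 + 0.6050i → escape time 6
(row=2, col=3): c = -0.3925 + 0.6050i → escape time 7
(row=2, col=4): c = -0.0800 + 0.6050i → escape time 7
(row=3, col=0): c = -1.3300 + 0.1725i → escape time 7
(row=3, col=1): c = -1.0175 + 0.1725i → escape time 7
(row=3, col=2): c = -0.7050 + 0.1725i → escape time 7
(row=3, col=3): c = -0.3925 + 0.1725i → escape time 7
(row=3, col=4): c = -0.0800 + 0.1725i → escape time 7
(row=4, col=0): c = -1.3300 + -0.2600i → escape time 7
(row=4, col=1): c = -1.0175 + -0.2600i → escape time 7
(row=4, col=2): c = -0.7050 + -0.2600i → escape time 7
(row=4, col=3): c = -0.3925 + -0.2600i → escape time 7
(row=4, col=4): c = -0.0800 + -0.2600i → escape time 7

Answer: 22222
33346
34677
77777
77777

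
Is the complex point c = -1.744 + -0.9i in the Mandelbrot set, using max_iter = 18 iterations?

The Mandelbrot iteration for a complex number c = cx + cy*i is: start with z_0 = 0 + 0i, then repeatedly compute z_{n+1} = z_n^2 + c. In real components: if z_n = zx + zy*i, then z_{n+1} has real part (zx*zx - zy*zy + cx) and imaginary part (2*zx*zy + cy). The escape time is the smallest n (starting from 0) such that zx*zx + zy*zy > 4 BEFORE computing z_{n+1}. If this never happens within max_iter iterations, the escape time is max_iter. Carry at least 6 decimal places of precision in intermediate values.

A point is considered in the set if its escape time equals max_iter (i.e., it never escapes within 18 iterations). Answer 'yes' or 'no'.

Answer: no

Derivation:
z_0 = 0 + 0i, c = -1.7440 + -0.9000i
Iter 1: z = -1.7440 + -0.9000i, |z|^2 = 3.8515
Iter 2: z = 0.4875 + 2.2392i, |z|^2 = 5.2517
Escaped at iteration 2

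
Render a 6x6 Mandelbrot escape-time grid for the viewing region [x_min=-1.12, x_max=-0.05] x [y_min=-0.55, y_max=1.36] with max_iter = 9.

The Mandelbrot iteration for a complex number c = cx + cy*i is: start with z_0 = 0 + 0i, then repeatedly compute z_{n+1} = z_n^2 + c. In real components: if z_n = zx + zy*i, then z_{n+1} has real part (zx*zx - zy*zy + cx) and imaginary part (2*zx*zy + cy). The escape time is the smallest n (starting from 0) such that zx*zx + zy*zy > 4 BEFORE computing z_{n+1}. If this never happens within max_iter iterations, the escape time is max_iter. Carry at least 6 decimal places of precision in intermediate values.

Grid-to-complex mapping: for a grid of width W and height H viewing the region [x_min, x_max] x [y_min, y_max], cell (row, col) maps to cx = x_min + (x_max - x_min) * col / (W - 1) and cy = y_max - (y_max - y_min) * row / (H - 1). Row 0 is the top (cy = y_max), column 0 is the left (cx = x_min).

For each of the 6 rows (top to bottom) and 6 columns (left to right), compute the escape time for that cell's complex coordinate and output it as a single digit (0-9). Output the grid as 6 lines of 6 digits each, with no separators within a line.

Answer: 222222
334469
456999
999999
999999
457999

Derivation:
(row=0, col=0): c = -1.1200 + 1.3600i → escape time 2
(row=0, col=1): c = -0.9060 + 1.3600i → escape time 2
(row=0, col=2): c = -0.6920 + 1.3600i → escape time 2
(row=0, col=3): c = -0.4780 + 1.3600i → escape time 2
(row=0, col=4): c = -0.2640 + 1.3600i → escape time 2
(row=0, col=5): c = -0.0500 + 1.3600i → escape time 2
(row=1, col=0): c = -1.1200 + 0.9780i → escape time 3
(row=1, col=1): c = -0.9060 + 0.9780i → escape time 3
(row=1, col=2): c = -0.6920 + 0.9780i → escape time 4
(row=1, col=3): c = -0.4780 + 0.9780i → escape time 4
(row=1, col=4): c = -0.2640 + 0.9780i → escape time 6
(row=1, col=5): c = -0.0500 + 0.9780i → escape time 9
(row=2, col=0): c = -1.1200 + 0.5960i → escape time 4
(row=2, col=1): c = -0.9060 + 0.5960i → escape time 5
(row=2, col=2): c = -0.6920 + 0.5960i → escape time 6
(row=2, col=3): c = -0.4780 + 0.5960i → escape time 9
(row=2, col=4): c = -0.2640 + 0.5960i → escape time 9
(row=2, col=5): c = -0.0500 + 0.5960i → escape time 9
(row=3, col=0): c = -1.1200 + 0.2140i → escape time 9
(row=3, col=1): c = -0.9060 + 0.2140i → escape time 9
(row=3, col=2): c = -0.6920 + 0.2140i → escape time 9
(row=3, col=3): c = -0.4780 + 0.2140i → escape time 9
(row=3, col=4): c = -0.2640 + 0.2140i → escape time 9
(row=3, col=5): c = -0.0500 + 0.2140i → escape time 9
(row=4, col=0): c = -1.1200 + -0.1680i → escape time 9
(row=4, col=1): c = -0.9060 + -0.1680i → escape time 9
(row=4, col=2): c = -0.6920 + -0.1680i → escape time 9
(row=4, col=3): c = -0.4780 + -0.1680i → escape time 9
(row=4, col=4): c = -0.2640 + -0.1680i → escape time 9
(row=4, col=5): c = -0.0500 + -0.1680i → escape time 9
(row=5, col=0): c = -1.1200 + -0.5500i → escape time 4
(row=5, col=1): c = -0.9060 + -0.5500i → escape time 5
(row=5, col=2): c = -0.6920 + -0.5500i → escape time 7
(row=5, col=3): c = -0.4780 + -0.5500i → escape time 9
(row=5, col=4): c = -0.2640 + -0.5500i → escape time 9
(row=5, col=5): c = -0.0500 + -0.5500i → escape time 9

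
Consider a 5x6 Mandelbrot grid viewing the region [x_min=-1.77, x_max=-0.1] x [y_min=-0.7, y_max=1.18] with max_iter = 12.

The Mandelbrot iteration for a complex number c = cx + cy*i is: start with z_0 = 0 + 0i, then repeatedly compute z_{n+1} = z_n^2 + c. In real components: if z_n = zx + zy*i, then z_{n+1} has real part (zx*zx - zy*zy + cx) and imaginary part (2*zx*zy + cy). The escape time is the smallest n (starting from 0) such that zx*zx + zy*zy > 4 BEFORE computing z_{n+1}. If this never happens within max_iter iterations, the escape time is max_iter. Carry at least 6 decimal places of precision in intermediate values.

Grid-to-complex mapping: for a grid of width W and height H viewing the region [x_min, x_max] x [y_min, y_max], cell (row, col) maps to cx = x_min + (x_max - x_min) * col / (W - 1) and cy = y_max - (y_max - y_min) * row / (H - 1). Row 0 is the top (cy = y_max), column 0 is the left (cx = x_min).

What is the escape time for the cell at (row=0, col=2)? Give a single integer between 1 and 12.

z_0 = 0 + 0i, c = -0.9350 + 1.1800i
Iter 1: z = -0.9350 + 1.1800i, |z|^2 = 2.2666
Iter 2: z = -1.4532 + -1.0266i, |z|^2 = 3.1656
Iter 3: z = 0.1228 + 4.1637i, |z|^2 = 17.3511
Escaped at iteration 3

Answer: 3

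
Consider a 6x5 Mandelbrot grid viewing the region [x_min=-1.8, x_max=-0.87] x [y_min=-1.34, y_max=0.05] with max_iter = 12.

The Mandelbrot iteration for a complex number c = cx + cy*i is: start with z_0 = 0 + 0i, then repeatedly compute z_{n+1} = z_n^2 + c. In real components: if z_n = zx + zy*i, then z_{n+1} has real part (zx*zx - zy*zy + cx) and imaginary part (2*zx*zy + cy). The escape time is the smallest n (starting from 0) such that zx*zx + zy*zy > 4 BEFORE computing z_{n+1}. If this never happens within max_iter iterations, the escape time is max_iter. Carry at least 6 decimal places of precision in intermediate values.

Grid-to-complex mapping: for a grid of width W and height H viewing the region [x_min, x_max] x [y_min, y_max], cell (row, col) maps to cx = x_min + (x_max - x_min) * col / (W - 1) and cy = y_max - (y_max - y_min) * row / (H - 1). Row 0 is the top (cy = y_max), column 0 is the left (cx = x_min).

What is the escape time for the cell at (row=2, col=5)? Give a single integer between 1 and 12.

z_0 = 0 + 0i, c = -0.8700 + -0.6450i
Iter 1: z = -0.8700 + -0.6450i, |z|^2 = 1.1729
Iter 2: z = -0.5291 + 0.4773i, |z|^2 = 0.5078
Iter 3: z = -0.8178 + -1.1501i, |z|^2 = 1.9916
Iter 4: z = -1.5239 + 1.2362i, |z|^2 = 3.8504
Iter 5: z = -0.0760 + -4.4126i, |z|^2 = 19.4771
Escaped at iteration 5

Answer: 5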